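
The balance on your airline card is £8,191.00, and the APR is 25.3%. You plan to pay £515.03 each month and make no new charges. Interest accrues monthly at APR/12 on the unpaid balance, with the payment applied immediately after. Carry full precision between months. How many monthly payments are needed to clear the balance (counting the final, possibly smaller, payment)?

20 payments

Monthly rate r = 25.3%/12 = 2.10833% = 0.0210833.
Recurrence: B ← B·(1+r) − £515.03.
Month 1: interest £172.69; balance after payment £7,848.66.
Month 2: interest £165.48; balance after payment £7,499.11.
Closed form: n = −ln(1 − rB₀/P)/ln(1+r) = −ln(0.66469)/ln(1.02108) ≈ 19.576, so the balance reaches zero during payment 20.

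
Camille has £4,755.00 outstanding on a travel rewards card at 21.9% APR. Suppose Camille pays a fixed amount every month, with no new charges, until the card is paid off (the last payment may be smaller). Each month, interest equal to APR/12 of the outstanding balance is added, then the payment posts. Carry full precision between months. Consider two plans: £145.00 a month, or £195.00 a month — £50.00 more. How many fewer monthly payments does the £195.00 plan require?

18 fewer payments

Monthly rate r = 21.9%/12 = 1.825% = 0.01825.
At £145.00/mo: n = ⌈−ln(1 − rB₀/P)/ln(1+r)⌉ = 51 payments (last £66.15); total interest = total paid − £4,755.00 = £2,561.15.
At £195.00/mo: 33 payments (last £109.19); total interest £1,594.19.
Payments saved = 51 − 33 = 18.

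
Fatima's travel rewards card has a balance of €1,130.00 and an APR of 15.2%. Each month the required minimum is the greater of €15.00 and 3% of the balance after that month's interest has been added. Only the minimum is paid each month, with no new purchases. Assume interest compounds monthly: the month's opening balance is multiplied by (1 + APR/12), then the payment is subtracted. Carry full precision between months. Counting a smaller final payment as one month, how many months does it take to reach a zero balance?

Monthly rate r = 15.2%/12 = 1.26667% = 0.0126667.
While 3% of the post-interest balance exceeds €15.00, each month B ← (B·(1+r))·(1 − 0.03), i.e. B shrinks by the factor (1+r)·0.97 = 0.98229.
This holds for months 1–47. Entering month 48 the balance is €487.84; 3% of the post-interest balance is now below €15.00, so the flat €15.00 minimum applies from here.
From month 48 a fixed €15.00 at rate r clears €487.84 in 43 more payments. Total: 47 + 43 = 90 months.

90 months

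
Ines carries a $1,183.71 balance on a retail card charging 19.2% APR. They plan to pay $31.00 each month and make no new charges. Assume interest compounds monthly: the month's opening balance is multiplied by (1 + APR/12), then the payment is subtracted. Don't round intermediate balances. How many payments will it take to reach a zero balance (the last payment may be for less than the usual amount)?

Monthly rate r = 19.2%/12 = 1.6% = 0.016.
Recurrence: B ← B·(1+r) − $31.00.
Month 1: interest $18.94; balance after payment $1,171.65.
Month 2: interest $18.75; balance after payment $1,159.40.
Closed form: n = −ln(1 − rB₀/P)/ln(1+r) = −ln(0.38905)/ln(1.016) ≈ 59.473, so the balance reaches zero during payment 60.

60 payments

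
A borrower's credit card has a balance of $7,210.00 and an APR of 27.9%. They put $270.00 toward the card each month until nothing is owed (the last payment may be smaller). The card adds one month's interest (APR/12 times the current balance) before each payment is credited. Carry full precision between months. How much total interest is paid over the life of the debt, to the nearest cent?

Monthly rate r = 27.9%/12 = 2.325% = 0.02325.
Payoff takes n = ⌈−ln(1 − rB₀/P)/ln(1+r)⌉ = ⌈42.197⌉ = 43 payments; the last is $53.73.
Total paid = 42·$270.00 + $53.73 = $11,393.73.
Total interest = total paid − principal = $11,393.73 − $7,210.00 = $4,183.73.

$4,183.73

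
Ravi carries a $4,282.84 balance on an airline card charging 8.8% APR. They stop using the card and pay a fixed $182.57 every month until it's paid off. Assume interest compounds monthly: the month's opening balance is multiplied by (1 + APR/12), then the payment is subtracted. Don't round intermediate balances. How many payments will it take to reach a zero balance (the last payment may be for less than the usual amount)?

26 months

Monthly rate r = 8.8%/12 = 0.733333% = 0.00733333.
Recurrence: B ← B·(1+r) − $182.57.
Month 1: interest $31.41; balance after payment $4,131.68.
Month 2: interest $30.30; balance after payment $3,979.41.
Closed form: n = −ln(1 − rB₀/P)/ln(1+r) = −ln(0.82797)/ln(1.00733) ≈ 25.837, so the balance reaches zero during payment 26.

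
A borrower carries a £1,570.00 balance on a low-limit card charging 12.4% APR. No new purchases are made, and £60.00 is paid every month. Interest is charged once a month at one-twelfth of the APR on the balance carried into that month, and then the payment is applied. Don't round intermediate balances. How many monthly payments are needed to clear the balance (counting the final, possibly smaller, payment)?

31 months

Monthly rate r = 12.4%/12 = 1.03333% = 0.0103333.
Recurrence: B ← B·(1+r) − £60.00.
Month 1: interest £16.22; balance after payment £1,526.22.
Month 2: interest £15.77; balance after payment £1,481.99.
Closed form: n = −ln(1 − rB₀/P)/ln(1+r) = −ln(0.72961)/ln(1.01033) ≈ 30.665, so the balance reaches zero during payment 31.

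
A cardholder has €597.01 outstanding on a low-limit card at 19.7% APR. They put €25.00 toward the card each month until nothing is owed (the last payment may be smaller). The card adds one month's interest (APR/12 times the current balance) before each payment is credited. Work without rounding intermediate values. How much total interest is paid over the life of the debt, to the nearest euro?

€167

Monthly rate r = 19.7%/12 = 1.64167% = 0.0164167.
Payoff takes n = ⌈−ln(1 − rB₀/P)/ln(1+r)⌉ = ⌈30.561⌉ = 31 payments; the last is €14.08.
Total paid = 30·€25.00 + €14.08 = €764.08.
Total interest = total paid − principal = €764.08 − €597.01 = €167.07.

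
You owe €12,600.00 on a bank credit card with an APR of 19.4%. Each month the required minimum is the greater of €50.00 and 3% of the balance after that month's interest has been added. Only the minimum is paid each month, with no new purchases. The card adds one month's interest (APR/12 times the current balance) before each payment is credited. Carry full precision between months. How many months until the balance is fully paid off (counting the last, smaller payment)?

189 months

Monthly rate r = 19.4%/12 = 1.61667% = 0.0161667.
While 3% of the post-interest balance exceeds €50.00, each month B ← (B·(1+r))·(1 − 0.03), i.e. B shrinks by the factor (1+r)·0.97 = 0.98568.
This holds for months 1–142. Entering month 143 the balance is €1,625.47; 3% of the post-interest balance is now below €50.00, so the flat €50.00 minimum applies from here.
From month 143 a fixed €50.00 at rate r clears €1,625.47 in 47 more payments. Total: 142 + 47 = 189 months.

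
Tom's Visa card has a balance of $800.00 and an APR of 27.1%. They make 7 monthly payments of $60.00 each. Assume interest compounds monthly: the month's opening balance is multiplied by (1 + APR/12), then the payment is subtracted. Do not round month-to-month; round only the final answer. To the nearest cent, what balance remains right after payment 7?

$485.81

Monthly rate r = 27.1%/12 = 2.25833% = 0.0225833.
Each month: B ← B·(1+r) − $60.00.
Month 1: interest $18.07; balance after payment $758.07.
Month 2: interest $17.12; balance after payment $715.19.
Month 3: interest $16.15; balance after payment $671.34.
Month 4: interest $15.16; balance after payment $626.50.
Month 5: interest $14.15; balance after payment $580.65.
Month 6: interest $13.11; balance after payment $533.76.
Month 7: interest $12.05; balance after payment $485.81.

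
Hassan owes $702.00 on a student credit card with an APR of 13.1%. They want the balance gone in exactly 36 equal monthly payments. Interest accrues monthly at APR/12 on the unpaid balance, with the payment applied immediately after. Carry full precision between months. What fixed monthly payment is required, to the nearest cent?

$23.69

Monthly rate r = 13.1%/12 = 1.09167% = 0.0109167.
Level-payment amortization: P = B₀·r / (1 − (1+r)^(−n)) = 702.00·0.0109167 / (1 − 1.01092^(−36)).
Denominator 1 − (1+r)^(−36) = 0.323532152.
P = 7.6635 / 0.323532152 ≈ 23.69.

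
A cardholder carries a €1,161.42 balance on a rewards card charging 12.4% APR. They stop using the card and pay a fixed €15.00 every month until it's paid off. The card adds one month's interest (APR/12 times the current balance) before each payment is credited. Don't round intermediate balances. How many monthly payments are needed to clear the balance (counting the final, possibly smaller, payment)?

157 payments

Monthly rate r = 12.4%/12 = 1.03333% = 0.0103333.
Recurrence: B ← B·(1+r) − €15.00.
Month 1: interest €12.00; balance after payment €1,158.42.
Month 2: interest €11.97; balance after payment €1,155.39.
Closed form: n = −ln(1 − rB₀/P)/ln(1+r) = −ln(0.19991)/ln(1.01033) ≈ 156.599, so the balance reaches zero during payment 157.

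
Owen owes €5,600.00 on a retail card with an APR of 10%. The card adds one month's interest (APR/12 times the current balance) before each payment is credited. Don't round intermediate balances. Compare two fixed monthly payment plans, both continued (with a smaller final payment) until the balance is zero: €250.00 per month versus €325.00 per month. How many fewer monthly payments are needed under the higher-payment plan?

6 fewer payments

Monthly rate r = 10%/12 = 0.833333% = 0.00833333.
At €250.00/mo: n = ⌈−ln(1 − rB₀/P)/ln(1+r)⌉ = 25 payments (last €224.31); total interest = total paid − €5,600.00 = €624.31.
At €325.00/mo: 19 payments (last €220.67); total interest €470.67.
Payments saved = 25 − 19 = 6.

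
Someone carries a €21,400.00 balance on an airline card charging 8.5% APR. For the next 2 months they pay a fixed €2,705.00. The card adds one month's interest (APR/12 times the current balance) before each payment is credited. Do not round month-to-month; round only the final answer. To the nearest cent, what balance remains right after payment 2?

€16,275.08

Monthly rate r = 8.5%/12 = 0.708333% = 0.00708333.
Each month: B ← B·(1+r) − €2,705.00.
Month 1: interest €151.58; balance after payment €18,846.58.
Month 2: interest €133.50; balance after payment €16,275.08.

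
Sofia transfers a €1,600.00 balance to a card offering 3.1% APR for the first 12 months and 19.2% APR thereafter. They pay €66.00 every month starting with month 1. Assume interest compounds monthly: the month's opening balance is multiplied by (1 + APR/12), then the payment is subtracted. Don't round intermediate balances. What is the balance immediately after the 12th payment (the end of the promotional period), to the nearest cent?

€846.96

Promo months 1–12 at r₀ = 3.1%/12 = 0.00258333; months 13+ at r₁ = 19.2%/12 = 0.016.
After month 12: iterate B ← B·(1+r₀) − €66.00 for 12 months → €846.96.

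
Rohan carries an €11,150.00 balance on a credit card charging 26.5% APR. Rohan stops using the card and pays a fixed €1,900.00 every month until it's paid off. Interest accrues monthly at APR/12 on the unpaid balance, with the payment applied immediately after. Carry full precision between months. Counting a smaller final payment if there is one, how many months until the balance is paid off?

Monthly rate r = 26.5%/12 = 2.20833% = 0.0220833.
Recurrence: B ← B·(1+r) − €1,900.00.
Month 1: interest €246.23; balance after payment €9,496.23.
Month 2: interest €209.71; balance after payment €7,805.94.
Closed form: n = −ln(1 − rB₀/P)/ln(1+r) = −ln(0.87041)/ln(1.02208) ≈ 6.354, so the balance reaches zero during payment 7.

7 payments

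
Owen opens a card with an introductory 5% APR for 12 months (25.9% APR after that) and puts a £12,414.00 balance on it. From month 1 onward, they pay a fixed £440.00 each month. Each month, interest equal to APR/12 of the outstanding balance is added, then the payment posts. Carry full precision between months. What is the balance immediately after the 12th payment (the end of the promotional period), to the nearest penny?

Promo months 1–12 at r₀ = 5%/12 = 0.00416667; months 13+ at r₁ = 25.9%/12 = 0.0215833.
After month 12: iterate B ← B·(1+r₀) − £440.00 for 12 months → £7,646.43.

£7,646.43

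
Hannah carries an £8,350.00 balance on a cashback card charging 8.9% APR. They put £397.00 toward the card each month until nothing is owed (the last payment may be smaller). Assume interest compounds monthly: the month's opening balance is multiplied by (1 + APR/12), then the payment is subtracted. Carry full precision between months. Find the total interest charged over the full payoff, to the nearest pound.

Monthly rate r = 8.9%/12 = 0.741667% = 0.00741667.
Payoff takes n = ⌈−ln(1 − rB₀/P)/ln(1+r)⌉ = ⌈22.951⌉ = 23 payments; the last is £377.75.
Total paid = 22·£397.00 + £377.75 = £9,111.75.
Total interest = total paid − principal = £9,111.75 − £8,350.00 = £761.75.

£762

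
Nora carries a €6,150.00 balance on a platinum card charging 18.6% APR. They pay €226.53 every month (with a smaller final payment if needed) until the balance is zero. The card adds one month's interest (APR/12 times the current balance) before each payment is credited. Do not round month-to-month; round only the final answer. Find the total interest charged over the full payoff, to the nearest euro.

Monthly rate r = 18.6%/12 = 1.55% = 0.0155.
Payoff takes n = ⌈−ln(1 − rB₀/P)/ln(1+r)⌉ = ⌈35.506⌉ = 36 payments; the last is €114.99.
Total paid = 35·€226.53 + €114.99 = €8,043.54.
Total interest = total paid − principal = €8,043.54 − €6,150.00 = €1,893.54.

€1,894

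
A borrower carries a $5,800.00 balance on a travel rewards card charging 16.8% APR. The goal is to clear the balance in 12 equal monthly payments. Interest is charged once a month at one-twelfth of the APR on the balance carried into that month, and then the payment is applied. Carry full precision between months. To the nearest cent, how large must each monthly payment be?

Monthly rate r = 16.8%/12 = 1.4% = 0.014.
Level-payment amortization: P = B₀·r / (1 − (1+r)^(−n)) = 5800.00·0.014 / (1 − 1.014^(−12)).
Denominator 1 − (1+r)^(−12) = 0.153660637.
P = 81.2 / 0.153660637 ≈ 528.44.

$528.44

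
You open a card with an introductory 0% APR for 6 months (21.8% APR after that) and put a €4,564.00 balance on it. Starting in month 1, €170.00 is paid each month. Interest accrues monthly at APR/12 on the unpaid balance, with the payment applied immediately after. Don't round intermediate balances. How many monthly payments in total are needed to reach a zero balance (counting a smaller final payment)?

Promo months 1–6 at r₀ = 0%/12 = 0; months 7+ at r₁ = 21.8%/12 = 0.0181667.
After month 6 (no interest yet): B = €4,564.00 − 6·€170.00 = €3,544.00.
Then at r₁ with €170.00/mo: n₂ = −ln(1 − r₁·B/P)/ln(1+r₁) ≈ 26.44 → 27 more payments.

33 months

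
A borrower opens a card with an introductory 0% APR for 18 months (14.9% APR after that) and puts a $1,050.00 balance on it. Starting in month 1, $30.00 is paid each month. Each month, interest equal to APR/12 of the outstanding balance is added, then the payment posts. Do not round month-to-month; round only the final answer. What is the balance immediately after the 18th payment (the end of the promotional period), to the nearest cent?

$510.00

Promo months 1–18 at r₀ = 0%/12 = 0; months 19+ at r₁ = 14.9%/12 = 0.0124167.
After month 18 (no interest yet): B = $1,050.00 − 18·$30.00 = $510.00.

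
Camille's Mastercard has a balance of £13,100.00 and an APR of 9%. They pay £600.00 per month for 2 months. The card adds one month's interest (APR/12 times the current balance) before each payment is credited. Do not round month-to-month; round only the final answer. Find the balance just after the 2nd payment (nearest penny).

£12,092.74

Monthly rate r = 9%/12 = 0.75% = 0.0075.
Each month: B ← B·(1+r) − £600.00.
Month 1: interest £98.25; balance after payment £12,598.25.
Month 2: interest £94.49; balance after payment £12,092.74.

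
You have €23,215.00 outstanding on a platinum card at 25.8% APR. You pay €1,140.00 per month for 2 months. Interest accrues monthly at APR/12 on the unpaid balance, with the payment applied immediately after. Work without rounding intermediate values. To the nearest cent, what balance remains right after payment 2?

€21,919.47

Monthly rate r = 25.8%/12 = 2.15% = 0.0215.
Each month: B ← B·(1+r) − €1,140.00.
Month 1: interest €499.12; balance after payment €22,574.12.
Month 2: interest €485.34; balance after payment €21,919.47.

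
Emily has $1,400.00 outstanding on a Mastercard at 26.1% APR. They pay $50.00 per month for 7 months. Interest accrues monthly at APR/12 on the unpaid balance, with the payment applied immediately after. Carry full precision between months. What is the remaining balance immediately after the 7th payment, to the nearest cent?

Monthly rate r = 26.1%/12 = 2.175% = 0.02175.
Each month: B ← B·(1+r) − $50.00.
Month 1: interest $30.45; balance after payment $1,380.45.
Month 2: interest $30.02; balance after payment $1,360.47.
Month 3: interest $29.59; balance after payment $1,340.07.
Month 4: interest $29.15; balance after payment $1,319.21.
Month 5: interest $28.69; balance after payment $1,297.90.
Month 6: interest $28.23; balance after payment $1,276.13.
Month 7: interest $27.76; balance after payment $1,253.89.

$1,253.89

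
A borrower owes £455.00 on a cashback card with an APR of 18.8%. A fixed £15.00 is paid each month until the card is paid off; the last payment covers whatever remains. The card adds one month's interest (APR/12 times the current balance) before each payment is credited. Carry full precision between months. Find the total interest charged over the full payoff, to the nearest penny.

£167.20

Monthly rate r = 18.8%/12 = 1.56667% = 0.0156667.
Payoff takes n = ⌈−ln(1 − rB₀/P)/ln(1+r)⌉ = ⌈41.478⌉ = 42 payments; the last is £7.20.
Total paid = 41·£15.00 + £7.20 = £622.20.
Total interest = total paid − principal = £622.20 − £455.00 = £167.20.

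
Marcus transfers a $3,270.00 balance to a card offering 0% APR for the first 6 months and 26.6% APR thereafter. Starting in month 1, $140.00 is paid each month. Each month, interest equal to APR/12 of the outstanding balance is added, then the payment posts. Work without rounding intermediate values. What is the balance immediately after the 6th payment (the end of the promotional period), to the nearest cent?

$2,430.00

Promo months 1–6 at r₀ = 0%/12 = 0; months 7+ at r₁ = 26.6%/12 = 0.0221667.
After month 6 (no interest yet): B = $3,270.00 − 6·$140.00 = $2,430.00.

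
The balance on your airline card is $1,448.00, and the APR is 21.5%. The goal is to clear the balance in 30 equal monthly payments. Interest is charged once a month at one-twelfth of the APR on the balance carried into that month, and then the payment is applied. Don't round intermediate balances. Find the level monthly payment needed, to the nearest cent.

$62.82

Monthly rate r = 21.5%/12 = 1.79167% = 0.0179167.
Level-payment amortization: P = B₀·r / (1 − (1+r)^(−n)) = 1448.00·0.0179167 / (1 − 1.01792^(−30)).
Denominator 1 − (1+r)^(−30) = 0.413006568.
P = 25.9433 / 0.413006568 ≈ 62.82.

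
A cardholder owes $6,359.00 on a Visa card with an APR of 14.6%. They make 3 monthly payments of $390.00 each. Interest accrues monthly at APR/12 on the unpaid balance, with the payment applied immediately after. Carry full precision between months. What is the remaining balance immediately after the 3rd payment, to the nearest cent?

Monthly rate r = 14.6%/12 = 1.21667% = 0.0121667.
Each month: B ← B·(1+r) − $390.00.
Month 1: interest $77.37; balance after payment $6,046.37.
Month 2: interest $73.56; balance after payment $5,729.93.
Month 3: interest $69.71; balance after payment $5,409.65.

$5,409.65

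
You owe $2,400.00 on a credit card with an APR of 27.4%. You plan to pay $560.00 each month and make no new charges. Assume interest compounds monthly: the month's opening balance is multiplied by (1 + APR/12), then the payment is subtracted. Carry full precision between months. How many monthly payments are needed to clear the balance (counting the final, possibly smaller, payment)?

5 months

Monthly rate r = 27.4%/12 = 2.28333% = 0.0228333.
Recurrence: B ← B·(1+r) − $560.00.
Month 1: interest $54.80; balance after payment $1,894.80.
Month 2: interest $43.26; balance after payment $1,378.06.
Month 3: interest $31.47; balance after payment $849.53.
Month 4: interest $19.40; balance after payment $308.93.
Month 5: interest $7.05; balance after payment $0.00.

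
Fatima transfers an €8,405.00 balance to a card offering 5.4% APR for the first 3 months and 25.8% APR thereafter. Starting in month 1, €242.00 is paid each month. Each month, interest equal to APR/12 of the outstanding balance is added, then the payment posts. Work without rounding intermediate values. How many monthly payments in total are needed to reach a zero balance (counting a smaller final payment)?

Promo months 1–3 at r₀ = 5.4%/12 = 0.0045; months 4+ at r₁ = 25.8%/12 = 0.0215.
After month 3: iterate B ← B·(1+r₀) − €242.00 for 3 months → €7,789.71.
Then at r₁ with €242.00/mo: n₂ = −ln(1 − r₁·B/P)/ln(1+r₁) ≈ 55.37 → 56 more payments.

59 payments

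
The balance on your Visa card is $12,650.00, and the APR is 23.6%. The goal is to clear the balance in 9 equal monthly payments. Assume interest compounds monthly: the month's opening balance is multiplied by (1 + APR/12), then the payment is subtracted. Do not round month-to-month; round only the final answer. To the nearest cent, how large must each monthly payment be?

$1,547.36

Monthly rate r = 23.6%/12 = 1.96667% = 0.0196667.
Level-payment amortization: P = B₀·r / (1 − (1+r)^(−n)) = 12650.00·0.0196667 / (1 − 1.01967^(−9)).
Denominator 1 − (1+r)^(−9) = 0.160779663.
P = 248.783 / 0.160779663 ≈ 1547.36.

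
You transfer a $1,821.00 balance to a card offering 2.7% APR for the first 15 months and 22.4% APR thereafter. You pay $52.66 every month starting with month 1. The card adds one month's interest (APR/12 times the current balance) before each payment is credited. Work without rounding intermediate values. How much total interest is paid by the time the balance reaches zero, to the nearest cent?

Promo months 1–15 at r₀ = 2.7%/12 = 0.00225; months 16+ at r₁ = 22.4%/12 = 0.0186667.
After month 15: iterate B ← B·(1+r₀) − $52.66 for 15 months → $1,080.97.
Then at r₁ with $52.66/mo: n₂ = −ln(1 − r₁·B/P)/ln(1+r₁) ≈ 26.13 → 27 more payments.
Total paid = 41·$52.66 + $6.65 = $2,165.71; interest = $2,165.71 − $1,821.00 = $344.71.

$344.71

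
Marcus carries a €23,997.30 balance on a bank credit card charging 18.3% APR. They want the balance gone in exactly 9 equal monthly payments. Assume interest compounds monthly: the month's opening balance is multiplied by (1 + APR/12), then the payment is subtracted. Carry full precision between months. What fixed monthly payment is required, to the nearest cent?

Monthly rate r = 18.3%/12 = 1.525% = 0.01525.
Level-payment amortization: P = B₀·r / (1 − (1+r)^(−n)) = 23997.30·0.01525 / (1 − 1.01525^(−9)).
Denominator 1 − (1+r)^(−9) = 0.127344126.
P = 365.959 / 0.127344126 ≈ 2873.78.

€2,873.78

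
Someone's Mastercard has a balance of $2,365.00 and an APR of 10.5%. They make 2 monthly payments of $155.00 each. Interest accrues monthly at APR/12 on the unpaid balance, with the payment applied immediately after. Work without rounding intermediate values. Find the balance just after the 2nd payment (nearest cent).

Monthly rate r = 10.5%/12 = 0.875% = 0.00875.
Each month: B ← B·(1+r) − $155.00.
Month 1: interest $20.69; balance after payment $2,230.69.
Month 2: interest $19.52; balance after payment $2,095.21.

$2,095.21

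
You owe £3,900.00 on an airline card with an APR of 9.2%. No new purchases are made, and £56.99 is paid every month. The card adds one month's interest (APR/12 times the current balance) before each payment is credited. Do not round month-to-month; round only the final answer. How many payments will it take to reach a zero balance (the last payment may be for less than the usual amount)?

Monthly rate r = 9.2%/12 = 0.766667% = 0.00766667.
Recurrence: B ← B·(1+r) − £56.99.
Month 1: interest £29.90; balance after payment £3,872.91.
Month 2: interest £29.69; balance after payment £3,845.61.
Closed form: n = −ln(1 − rB₀/P)/ln(1+r) = −ln(0.47535)/ln(1.00767) ≈ 97.377, so the balance reaches zero during payment 98.

98 payments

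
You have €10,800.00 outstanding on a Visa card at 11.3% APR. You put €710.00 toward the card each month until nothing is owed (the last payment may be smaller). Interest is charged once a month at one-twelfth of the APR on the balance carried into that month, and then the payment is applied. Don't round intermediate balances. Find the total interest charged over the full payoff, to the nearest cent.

€911.95

Monthly rate r = 11.3%/12 = 0.941667% = 0.00941667.
Payoff takes n = ⌈−ln(1 − rB₀/P)/ln(1+r)⌉ = ⌈16.495⌉ = 17 payments; the last is €351.95.
Total paid = 16·€710.00 + €351.95 = €11,711.95.
Total interest = total paid − principal = €11,711.95 − €10,800.00 = €911.95.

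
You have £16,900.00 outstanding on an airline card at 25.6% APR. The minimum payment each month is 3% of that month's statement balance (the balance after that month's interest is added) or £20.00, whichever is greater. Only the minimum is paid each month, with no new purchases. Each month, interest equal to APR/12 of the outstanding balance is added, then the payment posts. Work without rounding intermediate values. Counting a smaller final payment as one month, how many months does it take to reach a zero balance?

Monthly rate r = 25.6%/12 = 2.13333% = 0.0213333.
While 3% of the post-interest balance exceeds £20.00, each month B ← (B·(1+r))·(1 − 0.03), i.e. B shrinks by the factor (1+r)·0.97 = 0.99069.
This holds for months 1–349. Entering month 350 the balance is £646.67; 3% of the post-interest balance is now below £20.00, so the flat £20.00 minimum applies from here.
From month 350 a fixed £20.00 at rate r clears £646.67 in 56 more payments. Total: 349 + 56 = 405 months.

405 months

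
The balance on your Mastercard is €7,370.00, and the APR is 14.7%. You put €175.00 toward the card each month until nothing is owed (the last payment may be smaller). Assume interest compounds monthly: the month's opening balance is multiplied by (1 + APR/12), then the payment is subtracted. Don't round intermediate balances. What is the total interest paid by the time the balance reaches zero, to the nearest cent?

€3,057.38

Monthly rate r = 14.7%/12 = 1.225% = 0.01225.
Payoff takes n = ⌈−ln(1 − rB₀/P)/ln(1+r)⌉ = ⌈59.584⌉ = 60 payments; the last is €102.38.
Total paid = 59·€175.00 + €102.38 = €10,427.38.
Total interest = total paid − principal = €10,427.38 − €7,370.00 = €3,057.38.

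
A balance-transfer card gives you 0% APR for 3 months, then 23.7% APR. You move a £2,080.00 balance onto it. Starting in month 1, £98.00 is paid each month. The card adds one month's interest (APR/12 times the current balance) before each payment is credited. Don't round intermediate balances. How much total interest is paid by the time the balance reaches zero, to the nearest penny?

Promo months 1–3 at r₀ = 0%/12 = 0; months 4+ at r₁ = 23.7%/12 = 0.01975.
After month 3 (no interest yet): B = £2,080.00 − 3·£98.00 = £1,786.00.
Then at r₁ with £98.00/mo: n₂ = −ln(1 − r₁·B/P)/ln(1+r₁) ≈ 22.81 → 23 more payments.
Total paid = 25·£98.00 + £79.91 = £2,529.91; interest = £2,529.91 − £2,080.00 = £449.91.

£449.91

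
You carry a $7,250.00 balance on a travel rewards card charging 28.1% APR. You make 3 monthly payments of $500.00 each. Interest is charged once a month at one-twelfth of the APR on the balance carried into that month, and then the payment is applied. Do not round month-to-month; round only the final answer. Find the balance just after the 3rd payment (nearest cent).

$6,235.93

Monthly rate r = 28.1%/12 = 2.34167% = 0.0234167.
Each month: B ← B·(1+r) − $500.00.
Month 1: interest $169.77; balance after payment $6,919.77.
Month 2: interest $162.04; balance after payment $6,581.81.
Month 3: interest $154.12; balance after payment $6,235.93.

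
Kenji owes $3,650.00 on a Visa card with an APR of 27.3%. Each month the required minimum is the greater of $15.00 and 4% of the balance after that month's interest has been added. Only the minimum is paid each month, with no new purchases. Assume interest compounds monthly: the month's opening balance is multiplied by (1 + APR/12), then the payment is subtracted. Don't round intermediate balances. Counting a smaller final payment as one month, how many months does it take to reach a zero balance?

Monthly rate r = 27.3%/12 = 2.275% = 0.02275.
While 4% of the post-interest balance exceeds $15.00, each month B ← (B·(1+r))·(1 − 0.04), i.e. B shrinks by the factor (1+r)·0.96 = 0.98184.
This holds for months 1–126. Entering month 127 the balance is $362.60; 4% of the post-interest balance is now below $15.00, so the flat $15.00 minimum applies from here.
From month 127 a fixed $15.00 at rate r clears $362.60 in 36 more payments. Total: 126 + 36 = 162 months.

162 months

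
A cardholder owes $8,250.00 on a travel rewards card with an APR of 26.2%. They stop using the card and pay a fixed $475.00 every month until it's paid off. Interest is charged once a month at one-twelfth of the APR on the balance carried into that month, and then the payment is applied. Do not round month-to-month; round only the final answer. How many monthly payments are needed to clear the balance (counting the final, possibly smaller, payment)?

Monthly rate r = 26.2%/12 = 2.18333% = 0.0218333.
Recurrence: B ← B·(1+r) − $475.00.
Month 1: interest $180.12; balance after payment $7,955.12.
Month 2: interest $173.69; balance after payment $7,653.81.
Closed form: n = −ln(1 − rB₀/P)/ln(1+r) = −ln(0.62079)/ln(1.02183) ≈ 22.074, so the balance reaches zero during payment 23.

23 payments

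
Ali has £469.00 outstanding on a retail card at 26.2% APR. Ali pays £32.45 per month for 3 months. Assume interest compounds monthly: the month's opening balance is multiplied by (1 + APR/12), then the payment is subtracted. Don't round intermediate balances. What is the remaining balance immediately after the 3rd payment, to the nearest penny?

Monthly rate r = 26.2%/12 = 2.18333% = 0.0218333.
Each month: B ← B·(1+r) − £32.45.
Month 1: interest £10.24; balance after payment £446.79.
Month 2: interest £9.75; balance after payment £424.09.
Month 3: interest £9.26; balance after payment £400.90.

£400.90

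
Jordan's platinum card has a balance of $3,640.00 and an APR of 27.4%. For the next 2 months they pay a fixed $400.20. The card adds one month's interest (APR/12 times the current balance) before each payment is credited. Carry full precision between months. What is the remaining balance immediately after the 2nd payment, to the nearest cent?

Monthly rate r = 27.4%/12 = 2.28333% = 0.0228333.
Each month: B ← B·(1+r) − $400.20.
Month 1: interest $83.11; balance after payment $3,322.91.
Month 2: interest $75.87; balance after payment $2,998.59.

$2,998.59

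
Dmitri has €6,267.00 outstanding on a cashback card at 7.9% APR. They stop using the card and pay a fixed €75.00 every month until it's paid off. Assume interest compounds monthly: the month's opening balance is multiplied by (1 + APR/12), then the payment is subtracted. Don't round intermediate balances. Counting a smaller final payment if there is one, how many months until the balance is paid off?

122 payments

Monthly rate r = 7.9%/12 = 0.658333% = 0.00658333.
Recurrence: B ← B·(1+r) − €75.00.
Month 1: interest €41.26; balance after payment €6,233.26.
Month 2: interest €41.04; balance after payment €6,199.29.
Closed form: n = −ln(1 − rB₀/P)/ln(1+r) = −ln(0.4499)/ln(1.00658) ≈ 121.726, so the balance reaches zero during payment 122.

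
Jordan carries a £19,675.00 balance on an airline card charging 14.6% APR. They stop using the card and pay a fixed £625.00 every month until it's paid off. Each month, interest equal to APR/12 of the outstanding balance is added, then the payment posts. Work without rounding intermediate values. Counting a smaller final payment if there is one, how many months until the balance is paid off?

40 months

Monthly rate r = 14.6%/12 = 1.21667% = 0.0121667.
Recurrence: B ← B·(1+r) − £625.00.
Month 1: interest £239.38; balance after payment £19,289.38.
Month 2: interest £234.69; balance after payment £18,899.07.
Closed form: n = −ln(1 − rB₀/P)/ln(1+r) = −ln(0.61699)/ln(1.01217) ≈ 39.931, so the balance reaches zero during payment 40.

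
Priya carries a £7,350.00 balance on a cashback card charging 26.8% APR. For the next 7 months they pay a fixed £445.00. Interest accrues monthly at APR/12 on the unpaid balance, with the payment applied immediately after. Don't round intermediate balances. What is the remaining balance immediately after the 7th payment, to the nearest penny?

£5,247.32

Monthly rate r = 26.8%/12 = 2.23333% = 0.0223333.
Each month: B ← B·(1+r) − £445.00.
Month 1: interest £164.15; balance after payment £7,069.15.
Month 2: interest £157.88; balance after payment £6,782.03.
Month 3: interest £151.47; balance after payment £6,488.49.
Month 4: interest £144.91; balance after payment £6,188.40.
Month 5: interest £138.21; balance after payment £5,881.61.
Month 6: interest £131.36; balance after payment £5,567.97.
Month 7: interest £124.35; balance after payment £5,247.32.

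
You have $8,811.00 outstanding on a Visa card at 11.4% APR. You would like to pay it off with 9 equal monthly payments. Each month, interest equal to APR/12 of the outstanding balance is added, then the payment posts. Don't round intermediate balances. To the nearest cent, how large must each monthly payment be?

$1,026.09

Monthly rate r = 11.4%/12 = 0.95% = 0.0095.
Level-payment amortization: P = B₀·r / (1 − (1+r)^(−n)) = 8811.00·0.0095 / (1 − 1.0095^(−9)).
Denominator 1 − (1+r)^(−9) = 0.0815762825.
P = 83.7045 / 0.0815762825 ≈ 1026.09.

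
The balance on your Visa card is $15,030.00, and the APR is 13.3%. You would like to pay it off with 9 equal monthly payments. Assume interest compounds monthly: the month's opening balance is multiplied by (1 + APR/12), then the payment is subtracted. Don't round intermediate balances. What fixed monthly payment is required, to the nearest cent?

$1,763.91

Monthly rate r = 13.3%/12 = 1.10833% = 0.0110833.
Level-payment amortization: P = B₀·r / (1 − (1+r)^(−n)) = 15030.00·0.0110833 / (1 − 1.01108^(−9)).
Denominator 1 − (1+r)^(−9) = 0.094439572.
P = 166.583 / 0.094439572 ≈ 1763.91.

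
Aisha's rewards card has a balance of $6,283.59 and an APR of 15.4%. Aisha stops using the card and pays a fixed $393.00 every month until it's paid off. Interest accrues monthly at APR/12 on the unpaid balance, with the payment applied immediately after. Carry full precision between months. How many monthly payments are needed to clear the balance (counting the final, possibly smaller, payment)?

Monthly rate r = 15.4%/12 = 1.28333% = 0.0128333.
Recurrence: B ← B·(1+r) − $393.00.
Month 1: interest $80.64; balance after payment $5,971.23.
Month 2: interest $76.63; balance after payment $5,654.86.
Closed form: n = −ln(1 − rB₀/P)/ln(1+r) = −ln(0.79481)/ln(1.01283) ≈ 18.009, so the balance reaches zero during payment 19.

19 payments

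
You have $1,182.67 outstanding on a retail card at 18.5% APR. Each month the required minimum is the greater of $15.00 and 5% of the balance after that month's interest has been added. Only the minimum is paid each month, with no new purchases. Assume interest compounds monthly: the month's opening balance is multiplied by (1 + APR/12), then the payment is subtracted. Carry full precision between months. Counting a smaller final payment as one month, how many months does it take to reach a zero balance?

63 months

Monthly rate r = 18.5%/12 = 1.54167% = 0.0154167.
While 5% of the post-interest balance exceeds $15.00, each month B ← (B·(1+r))·(1 − 0.05), i.e. B shrinks by the factor (1+r)·0.95 = 0.96465.
This holds for months 1–39. Entering month 40 the balance is $290.54; 5% of the post-interest balance is now below $15.00, so the flat $15.00 minimum applies from here.
From month 40 a fixed $15.00 at rate r clears $290.54 in 24 more payments. Total: 39 + 24 = 63 months.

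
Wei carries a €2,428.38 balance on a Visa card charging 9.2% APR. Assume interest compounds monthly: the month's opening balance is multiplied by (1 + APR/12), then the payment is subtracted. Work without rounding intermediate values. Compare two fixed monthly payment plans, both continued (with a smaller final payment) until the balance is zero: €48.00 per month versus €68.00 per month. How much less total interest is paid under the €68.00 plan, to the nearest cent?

€236.28

Monthly rate r = 9.2%/12 = 0.766667% = 0.00766667.
At €48.00/mo: n = ⌈−ln(1 − rB₀/P)/ln(1+r)⌉ = 65 payments (last €12.66); total interest = total paid − €2,428.38 = €656.28.
At €68.00/mo: 42 payments (last €60.38); total interest €420.00.
Interest saved = €656.28 − €420.00 = €236.28.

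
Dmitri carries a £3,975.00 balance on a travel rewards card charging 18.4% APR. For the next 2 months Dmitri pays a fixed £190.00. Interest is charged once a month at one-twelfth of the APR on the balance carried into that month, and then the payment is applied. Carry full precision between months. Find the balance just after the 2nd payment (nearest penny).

£3,714.92

Monthly rate r = 18.4%/12 = 1.53333% = 0.0153333.
Each month: B ← B·(1+r) − £190.00.
Month 1: interest £60.95; balance after payment £3,845.95.
Month 2: interest £58.97; balance after payment £3,714.92.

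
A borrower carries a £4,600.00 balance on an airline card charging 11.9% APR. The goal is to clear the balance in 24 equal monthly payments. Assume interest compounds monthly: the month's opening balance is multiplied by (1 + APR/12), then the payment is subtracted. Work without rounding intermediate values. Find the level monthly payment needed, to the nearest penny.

Monthly rate r = 11.9%/12 = 0.991667% = 0.00991667.
Level-payment amortization: P = B₀·r / (1 − (1+r)^(−n)) = 4600.00·0.00991667 / (1 − 1.00992^(−24)).
Denominator 1 − (1+r)^(−24) = 0.210872726.
P = 45.6167 / 0.210872726 ≈ 216.32.

£216.32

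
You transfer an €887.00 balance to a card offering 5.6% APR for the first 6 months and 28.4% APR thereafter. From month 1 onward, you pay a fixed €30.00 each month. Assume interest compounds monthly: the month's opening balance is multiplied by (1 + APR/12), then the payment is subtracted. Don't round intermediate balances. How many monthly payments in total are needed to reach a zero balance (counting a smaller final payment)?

Promo months 1–6 at r₀ = 5.6%/12 = 0.00466667; months 7+ at r₁ = 28.4%/12 = 0.0236667.
After month 6: iterate B ← B·(1+r₀) − €30.00 for 6 months → €730.01.
Then at r₁ with €30.00/mo: n₂ = −ln(1 − r₁·B/P)/ln(1+r₁) ≈ 36.67 → 37 more payments.

43 months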